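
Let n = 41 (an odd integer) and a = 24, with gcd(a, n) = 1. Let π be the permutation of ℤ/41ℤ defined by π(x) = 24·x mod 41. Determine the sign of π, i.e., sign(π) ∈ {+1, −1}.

-1

Orbit of 36 under x↦24x: [36, 3, 31, 6, 21, 12, 1]… (length divides ord_41(24)).
Cycle lengths of π_24 on ℤ/41ℤ: [40, 1]; 2 cycles in total.
sign(π) = (−1)^{n − #cycles} = (−1)^{41−2} = (−1)^39 = -1.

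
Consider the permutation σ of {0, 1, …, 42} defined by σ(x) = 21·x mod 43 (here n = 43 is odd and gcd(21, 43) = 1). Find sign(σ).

+1

Orbit of 4 under x↦21x: [4, 41, 1, 21, 11, 16, 35]… (length divides ord_43(21)).
π_21 has 7 disjoint cycles with lengths [7, 7, 7, 7, 7, 7, 1] on {0,…,42}.
7 cycles on 43: each ℓ→(−1)^(ℓ−1), product (−1)^36 = +1.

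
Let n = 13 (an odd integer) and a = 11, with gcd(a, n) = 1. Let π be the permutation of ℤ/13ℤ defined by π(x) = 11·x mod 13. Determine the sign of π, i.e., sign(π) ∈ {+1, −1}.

-1

Start at x=2: 2 → 9 → 8 → 10 → 6 → 1 → 11 → … (one orbit).
The orbit structure of x ↦ 11x mod 13: 2 orbits of sizes [12, 1].
sign(π) = (−1)^{n − #cycles} = (−1)^{13−2} = (−1)^11 = -1.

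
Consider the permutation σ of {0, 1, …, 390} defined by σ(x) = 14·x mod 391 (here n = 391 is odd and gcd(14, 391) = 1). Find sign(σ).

Orbit of 256 under x↦14x: [256, 65, 128, 228, 64, 114, 32]… (length divides ord_391(14)).
Cycle type of π: 176×2 + 22 + 16 + 1; total 5 cycles.
sign(π) = (−1)^{n − #cycles} = (−1)^{391−5} = (−1)^386 = +1.

+1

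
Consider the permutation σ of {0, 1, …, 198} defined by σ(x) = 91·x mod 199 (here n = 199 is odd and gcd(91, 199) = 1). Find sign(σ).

Start at x=49: 49 → 81 → 8 → 131 → 180 → 62 → 70 → … (one orbit).
Cycle type of π: 99×2 + 1; total 3 cycles.
3 cycles on 199: each ℓ→(−1)^(ℓ−1), product (−1)^196 = +1.
(91|199)_J = +1 (Zolotarev's lemma cross-check).

+1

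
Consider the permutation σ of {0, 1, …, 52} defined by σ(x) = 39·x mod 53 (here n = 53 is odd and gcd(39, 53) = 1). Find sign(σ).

-1

Start at x=43: 43 → 34 → 1 → 39 → 37 → 12 → 44 → … (one orbit).
Cycle lengths of π_39 on ℤ/53ℤ: [52, 1]; 2 cycles in total.
Σ(ℓ_i−1) = 53−2 = 51; sign = (−1)^51 = -1.
(39|53)_J = -1 (Zolotarev's lemma cross-check).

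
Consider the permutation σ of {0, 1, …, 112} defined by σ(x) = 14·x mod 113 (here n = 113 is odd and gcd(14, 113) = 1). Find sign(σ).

+1

Start at x=30: 30 → 81 → 4 → 56 → 106 → 15 → 97 → … (one orbit).
Cycle type of π: 28×4 + 1; total 5 cycles.
5 cycles on 113: each ℓ→(−1)^(ℓ−1), product (−1)^108 = +1.
The Jacobi symbol (14|113) = +1 (Zolotarev) agrees.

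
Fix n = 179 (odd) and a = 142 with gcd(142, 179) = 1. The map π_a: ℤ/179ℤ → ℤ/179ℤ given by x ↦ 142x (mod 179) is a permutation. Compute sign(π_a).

+1

Start at x=172: 172 → 80 → 83 → 151 → 141 → 153 → 67 → … (one orbit).
π_142 has 3 disjoint cycles with lengths [89, 89, 1] on {0,…,178}.
3 cycles on 179: each ℓ→(−1)^(ℓ−1), product (−1)^176 = +1.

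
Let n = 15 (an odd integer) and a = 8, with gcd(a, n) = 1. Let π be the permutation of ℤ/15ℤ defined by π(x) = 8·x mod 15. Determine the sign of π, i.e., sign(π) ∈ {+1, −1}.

Trace 2: π^k(2) = [2, 1, 8, 4] for k=0..3.
Decompose π into cycles: lengths [4, 4, 4, 2, 1] (5 cycles, including the fixed point 0).
5 cycles on 15: each ℓ→(−1)^(ℓ−1), product (−1)^10 = +1.

+1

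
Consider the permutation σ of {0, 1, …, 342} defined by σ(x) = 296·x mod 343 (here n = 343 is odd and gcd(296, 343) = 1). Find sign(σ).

+1

Orbit of 95 under x↦296x: [95, 337, 282, 123, 50, 51, 4]… (length divides ord_343(296)).
The orbit structure of x ↦ 296x mod 343: 7 orbits of sizes [147, 147, 21, 21, 3, 3, 1].
7 cycles on 343: each ℓ→(−1)^(ℓ−1), product (−1)^336 = +1.
The Jacobi symbol (296|343) = +1 (Zolotarev) agrees.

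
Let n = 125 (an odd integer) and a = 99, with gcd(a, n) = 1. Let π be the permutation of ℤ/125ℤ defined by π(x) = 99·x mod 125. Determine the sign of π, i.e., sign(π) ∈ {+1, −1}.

+1

Start at x=1: 1 → 99 → 51 → 49 → 101 → 124 → 26 → … (one orbit).
Cycle lengths of π_99 on ℤ/125ℤ: [10, 10, 10, 10, 10, 10, 10, 10, 10, 10, 2, 2, 2, 2, 2, 2, 2, 2, 2, 2, 2, 2, 1]; 23 cycles in total.
sign(π) = (−1)^{n − #cycles} = (−1)^{125−23} = (−1)^102 = +1.
(99|125)_J = +1 (Zolotarev's lemma cross-check).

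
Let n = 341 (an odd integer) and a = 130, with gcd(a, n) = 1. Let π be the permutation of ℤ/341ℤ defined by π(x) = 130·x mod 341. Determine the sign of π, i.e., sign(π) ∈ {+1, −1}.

-1

Trace 311: π^k(311) = [311, 192, 67, 185, 180, 212, 280] for k=0..6.
18 cycles of lengths [30, 30, 30, 30, 30, 30, 30, 30, 30, 30, 6, 6, 6, 6, 6, 5, 5, 1].
With 18 cycles on 341 points, sign = (−1)^{341−18} = -1.
Zolotarev: (130|341) = -1, matching the cycle-count sign.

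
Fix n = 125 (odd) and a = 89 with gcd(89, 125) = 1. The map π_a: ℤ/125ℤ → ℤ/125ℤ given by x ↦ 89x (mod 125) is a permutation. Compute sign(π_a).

+1

Start at x=46: 46 → 94 → 116 → 74 → 86 → 29 → 81 → … (one orbit).
The orbit structure of x ↦ 89x mod 125: 7 orbits of sizes [50, 50, 10, 10, 2, 2, 1].
sign(π) = (−1)^{n − #cycles} = (−1)^{125−7} = (−1)^118 = +1.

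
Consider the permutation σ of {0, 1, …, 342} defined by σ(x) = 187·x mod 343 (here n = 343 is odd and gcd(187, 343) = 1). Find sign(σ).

Orbit of 3 under x↦187x: [3, 218, 292, 67, 181, 233, 10]… (length divides ord_343(187)).
π_187 has 4 disjoint cycles with lengths [294, 42, 6, 1] on {0,…,342}.
4 cycles on 343: each ℓ→(−1)^(ℓ−1), product (−1)^339 = -1.
Check: (187/343) = -1 by Zolotarev.

-1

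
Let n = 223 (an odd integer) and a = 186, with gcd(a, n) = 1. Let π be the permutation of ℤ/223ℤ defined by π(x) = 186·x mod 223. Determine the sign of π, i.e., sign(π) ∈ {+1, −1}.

-1

Trace 197: π^k(197) = [197, 70, 86, 163, 213, 147, 136] for k=0..6.
2 cycles of lengths [222, 1].
Σ(ℓ_i−1) = 223−2 = 221; sign = (−1)^221 = -1.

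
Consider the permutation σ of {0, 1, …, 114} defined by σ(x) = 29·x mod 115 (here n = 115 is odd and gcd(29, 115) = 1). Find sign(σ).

Trace 49: π^k(49) = [49, 41, 39, 96, 24, 6, 59] for k=0..6.
π_29 has 9 disjoint cycles with lengths [22, 22, 22, 22, 11, 11, 2, 2, 1] on {0,…,114}.
Σ(ℓ_i−1) = 115−9 = 106; sign = (−1)^106 = +1.

+1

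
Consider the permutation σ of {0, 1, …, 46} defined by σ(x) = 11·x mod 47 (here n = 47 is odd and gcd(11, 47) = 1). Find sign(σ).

Trace 7: π^k(7) = [7, 30, 1, 11, 27, 15, 24] for k=0..6.
π_11 has 2 disjoint cycles with lengths [46, 1] on {0,…,46}.
2 cycles on 47: each ℓ→(−1)^(ℓ−1), product (−1)^45 = -1.

-1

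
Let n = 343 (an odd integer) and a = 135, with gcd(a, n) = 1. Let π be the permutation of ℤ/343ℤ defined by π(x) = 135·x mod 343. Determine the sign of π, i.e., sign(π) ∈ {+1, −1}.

Orbit of 284 under x↦135x: [284, 267, 30, 277, 8, 51, 25]… (length divides ord_343(135)).
7 cycles of lengths [147, 147, 21, 21, 3, 3, 1].
With 7 cycles on 343 points, sign = (−1)^{343−7} = +1.
Check: (135/343) = +1 by Zolotarev.

+1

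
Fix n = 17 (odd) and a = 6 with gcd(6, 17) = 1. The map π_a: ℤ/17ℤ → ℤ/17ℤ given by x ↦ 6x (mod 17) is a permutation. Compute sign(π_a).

Trace 3: π^k(3) = [3, 1, 6, 2, 12, 4, 7] for k=0..6.
Cycle type of π: 16 + 1; total 2 cycles.
n − c = 17 − 2 = 15; sign = (−1)^15 = -1.

-1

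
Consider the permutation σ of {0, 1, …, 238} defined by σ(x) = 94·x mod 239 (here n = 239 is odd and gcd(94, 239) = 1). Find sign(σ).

-1

Trace 113: π^k(113) = [113, 106, 165, 214, 40, 175, 198] for k=0..6.
π_94 has 2 disjoint cycles with lengths [238, 1] on {0,…,238}.
n − c = 239 − 2 = 237; sign = (−1)^237 = -1.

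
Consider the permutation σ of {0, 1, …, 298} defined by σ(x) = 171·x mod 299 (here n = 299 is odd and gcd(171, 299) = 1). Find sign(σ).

Start at x=45: 45 → 220 → 245 → 35 → 5 → 257 → 293 → … (one orbit).
5 cycles of lengths [132, 132, 22, 12, 1].
sign(π) = (−1)^{n − #cycles} = (−1)^{299−5} = (−1)^294 = +1.

+1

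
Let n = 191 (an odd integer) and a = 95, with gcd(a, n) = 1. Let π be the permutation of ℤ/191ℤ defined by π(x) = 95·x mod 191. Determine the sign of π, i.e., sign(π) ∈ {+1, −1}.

Trace 122: π^k(122) = [122, 130, 126, 128, 127, 32, 175] for k=0..6.
The orbit structure of x ↦ 95x mod 191: 2 orbits of sizes [190, 1].
Σ(ℓ_i−1) = 191−2 = 189; sign = (−1)^189 = -1.

-1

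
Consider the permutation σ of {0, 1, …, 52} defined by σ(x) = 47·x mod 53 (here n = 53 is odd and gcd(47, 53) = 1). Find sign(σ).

+1

Start at x=42: 42 → 13 → 28 → 44 → 1 → 47 → 36 → … (one orbit).
5 cycles of lengths [13, 13, 13, 13, 1].
sign(π) = (−1)^{n − #cycles} = (−1)^{53−5} = (−1)^48 = +1.
Check: (47/53) = +1 by Zolotarev.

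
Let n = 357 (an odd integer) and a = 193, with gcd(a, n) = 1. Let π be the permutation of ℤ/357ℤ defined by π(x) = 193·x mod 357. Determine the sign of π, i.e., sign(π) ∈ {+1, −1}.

-1

Start at x=211: 211 → 25 → 184 → 169 → 130 → 100 → 22 → … (one orbit).
Decompose π into cycles: lengths [48, 48, 48, 48, 48, 48, 16, 16, 16, 3, 3, 3, 3, 3, 3, 1, 1, 1] (18 cycles, including the fixed point 0).
n − c = 357 − 18 = 339; sign = (−1)^339 = -1.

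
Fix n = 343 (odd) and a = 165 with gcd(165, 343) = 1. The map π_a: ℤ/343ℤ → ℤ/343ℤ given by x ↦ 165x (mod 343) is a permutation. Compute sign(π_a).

+1

Start at x=128: 128 → 197 → 263 → 177 → 50 → 18 → 226 → … (one orbit).
π_165 has 31 disjoint cycles with lengths [21, 21, 21, 21, 21, 21, 21, 21, 21, 21, 21, 21, 21, 21, 3, 3, 3, 3, 3, 3, 3, 3, 3, 3, 3, 3, 3, 3, 3, 3, 1] on {0,…,342}.
n − c = 343 − 31 = 312; sign = (−1)^312 = +1.
Via Zolotarev, sign(π_{165}) = (165|343) = +1.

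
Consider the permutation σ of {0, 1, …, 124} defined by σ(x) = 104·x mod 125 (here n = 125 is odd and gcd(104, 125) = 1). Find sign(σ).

Trace 101: π^k(101) = [101, 4, 41, 14, 81, 49, 96] for k=0..6.
Decompose π into cycles: lengths [50, 50, 10, 10, 2, 2, 1] (7 cycles, including the fixed point 0).
7 cycles on 125: each ℓ→(−1)^(ℓ−1), product (−1)^118 = +1.
(104|125)_J = +1 (Zolotarev's lemma cross-check).

+1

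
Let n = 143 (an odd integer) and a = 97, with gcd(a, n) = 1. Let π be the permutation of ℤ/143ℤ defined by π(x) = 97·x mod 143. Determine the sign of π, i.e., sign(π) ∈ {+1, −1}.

Orbit of 80 under x↦97x: [80, 38, 111, 42, 70, 69, 115]… (length divides ord_143(97)).
Decompose π into cycles: lengths [60, 60, 12, 5, 5, 1] (6 cycles, including the fixed point 0).
n − c = 143 − 6 = 137; sign = (−1)^137 = -1.
The Jacobi symbol (97|143) = -1 (Zolotarev) agrees.

-1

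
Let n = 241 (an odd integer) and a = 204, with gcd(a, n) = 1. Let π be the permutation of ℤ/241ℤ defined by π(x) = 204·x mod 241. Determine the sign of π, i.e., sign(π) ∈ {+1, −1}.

Start at x=153: 153 → 123 → 28 → 169 → 13 → 1 → 204 → … (one orbit).
Decompose π into cycles: lengths [240, 1] (2 cycles, including the fixed point 0).
With 2 cycles on 241 points, sign = (−1)^{241−2} = -1.
The Jacobi symbol (204|241) = -1 (Zolotarev) agrees.

-1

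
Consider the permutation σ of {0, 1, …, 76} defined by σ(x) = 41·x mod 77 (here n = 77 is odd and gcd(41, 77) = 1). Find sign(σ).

+1

Orbit of 62 under x↦41x: [62, 1, 41, 64, 6, 15, 76]… (length divides ord_77(41)).
The orbit structure of x ↦ 41x mod 77: 11 orbits of sizes [10, 10, 10, 10, 10, 10, 10, 2, 2, 2, 1].
11 cycles on 77: each ℓ→(−1)^(ℓ−1), product (−1)^66 = +1.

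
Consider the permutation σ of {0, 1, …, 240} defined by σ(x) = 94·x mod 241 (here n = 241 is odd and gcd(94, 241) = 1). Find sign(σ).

Orbit of 24 under x↦94x: [24, 87, 225, 183, 91, 119, 100]… (length divides ord_241(94)).
π_94 has 17 disjoint cycles with lengths [15, 15, 15, 15, 15, 15, 15, 15, 15, 15, 15, 15, 15, 15, 15, 15, 1] on {0,…,240}.
With 17 cycles on 241 points, sign = (−1)^{241−17} = +1.
Zolotarev: (94|241) = +1, matching the cycle-count sign.

+1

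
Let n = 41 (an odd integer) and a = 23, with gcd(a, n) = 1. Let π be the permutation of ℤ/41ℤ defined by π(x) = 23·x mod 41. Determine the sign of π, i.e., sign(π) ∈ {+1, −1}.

Trace 37: π^k(37) = [37, 31, 16, 40, 18, 4, 10] for k=0..6.
Cycle lengths of π_23 on ℤ/41ℤ: [10, 10, 10, 10, 1]; 5 cycles in total.
Σ(ℓ_i−1) = 41−5 = 36; sign = (−1)^36 = +1.
Zolotarev: (23|41) = +1, matching the cycle-count sign.

+1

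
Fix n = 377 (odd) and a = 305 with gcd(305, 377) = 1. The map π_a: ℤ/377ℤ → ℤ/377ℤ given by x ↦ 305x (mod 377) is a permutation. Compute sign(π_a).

Trace 51: π^k(51) = [51, 98, 107, 213, 121, 336, 313] for k=0..6.
π_305 has 7 disjoint cycles with lengths [84, 84, 84, 84, 28, 12, 1] on {0,…,376}.
377 − 7 = 370 transpositions; sign(π) = (−1)^370 = +1.

+1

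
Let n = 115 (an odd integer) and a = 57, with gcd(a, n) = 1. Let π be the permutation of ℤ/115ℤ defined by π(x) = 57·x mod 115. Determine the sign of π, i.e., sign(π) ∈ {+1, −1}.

+1

Orbit of 41 under x↦57x: [41, 37, 39, 38, 96, 67, 24]… (length divides ord_115(57)).
Decompose π into cycles: lengths [44, 44, 22, 4, 1] (5 cycles, including the fixed point 0).
With 5 cycles on 115 points, sign = (−1)^{115−5} = +1.
Zolotarev: (57|115) = +1, matching the cycle-count sign.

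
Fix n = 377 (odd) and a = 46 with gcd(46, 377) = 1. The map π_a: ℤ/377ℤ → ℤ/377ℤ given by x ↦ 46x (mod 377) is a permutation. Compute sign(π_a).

Orbit of 1 under x↦46x: [1, 46, 231, 70, 204, 336, 376]… (length divides ord_377(46)).
The orbit structure of x ↦ 46x mod 377: 37 orbits of sizes [12, 12, 12, 12, 12, 12, 12, 12, 12, 12, 12, 12, 12, 12, 12, 12, 12, 12, 12, 12, 12, 12, 12, 12, 12, 12, 12, 12, 12, 4, 4, 4, 4, 4, 4, 4, 1].
With 37 cycles on 377 points, sign = (−1)^{377−37} = +1.
Check: (46/377) = +1 by Zolotarev.

+1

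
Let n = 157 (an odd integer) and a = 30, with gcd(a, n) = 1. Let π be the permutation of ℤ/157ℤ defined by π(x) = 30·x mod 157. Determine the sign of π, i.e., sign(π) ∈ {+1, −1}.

+1

Orbit of 46 under x↦30x: [46, 124, 109, 130, 132, 35, 108]… (length divides ord_157(30)).
5 cycles of lengths [39, 39, 39, 39, 1].
sign(π) = (−1)^{n − #cycles} = (−1)^{157−5} = (−1)^152 = +1.
The Jacobi symbol (30|157) = +1 (Zolotarev) agrees.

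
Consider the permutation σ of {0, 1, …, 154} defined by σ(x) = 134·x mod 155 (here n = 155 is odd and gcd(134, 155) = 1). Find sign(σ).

+1

Start at x=101: 101 → 49 → 56 → 64 → 51 → 14 → 16 → … (one orbit).
π_134 has 9 disjoint cycles with lengths [30, 30, 30, 30, 15, 15, 2, 2, 1] on {0,…,154}.
n − c = 155 − 9 = 146; sign = (−1)^146 = +1.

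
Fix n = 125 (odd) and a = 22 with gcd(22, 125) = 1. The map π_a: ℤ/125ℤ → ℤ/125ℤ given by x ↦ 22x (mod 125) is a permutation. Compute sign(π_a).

Orbit of 72 under x↦22x: [72, 84, 98, 31, 57, 4, 88]… (length divides ord_125(22)).
Cycle lengths of π_22 on ℤ/125ℤ: [100, 20, 4, 1]; 4 cycles in total.
n − c = 125 − 4 = 121; sign = (−1)^121 = -1.

-1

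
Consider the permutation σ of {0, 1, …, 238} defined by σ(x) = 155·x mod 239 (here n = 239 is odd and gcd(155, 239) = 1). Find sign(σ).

+1

Start at x=68: 68 → 24 → 135 → 132 → 145 → 9 → 200 → … (one orbit).
3 cycles of lengths [119, 119, 1].
3 cycles on 239: each ℓ→(−1)^(ℓ−1), product (−1)^236 = +1.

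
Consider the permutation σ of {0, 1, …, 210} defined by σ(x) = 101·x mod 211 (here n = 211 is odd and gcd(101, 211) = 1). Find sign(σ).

Start at x=144: 144 → 196 → 173 → 171 → 180 → 34 → 58 → … (one orbit).
The orbit structure of x ↦ 101x mod 211: 11 orbits of sizes [21, 21, 21, 21, 21, 21, 21, 21, 21, 21, 1].
sign(π) = (−1)^{n − #cycles} = (−1)^{211−11} = (−1)^200 = +1.

+1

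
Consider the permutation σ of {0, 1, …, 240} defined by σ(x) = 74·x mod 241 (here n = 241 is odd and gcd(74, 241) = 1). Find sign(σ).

Start at x=119: 119 → 130 → 221 → 207 → 135 → 109 → 113 → … (one orbit).
Decompose π into cycles: lengths [240, 1] (2 cycles, including the fixed point 0).
241 − 2 = 239 transpositions; sign(π) = (−1)^239 = -1.

-1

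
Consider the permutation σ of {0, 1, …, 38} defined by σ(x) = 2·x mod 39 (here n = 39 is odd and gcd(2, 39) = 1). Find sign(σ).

+1

Start at x=32: 32 → 25 → 11 → 22 → 5 → 10 → 20 → … (one orbit).
Cycle lengths of π_2 on ℤ/39ℤ: [12, 12, 12, 2, 1]; 5 cycles in total.
With 5 cycles on 39 points, sign = (−1)^{39−5} = +1.
The Jacobi symbol (2|39) = +1 (Zolotarev) agrees.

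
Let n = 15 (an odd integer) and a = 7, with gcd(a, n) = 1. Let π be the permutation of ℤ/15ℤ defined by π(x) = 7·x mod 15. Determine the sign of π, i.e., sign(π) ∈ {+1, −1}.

Start at x=7: 7 → 4 → 13 → 1 → 7 (one orbit).
Cycle lengths of π_7 on ℤ/15ℤ: [4, 4, 4, 1, 1, 1]; 6 cycles in total.
sign(π) = (−1)^{n − #cycles} = (−1)^{15−6} = (−1)^9 = -1.
The Jacobi symbol (7|15) = -1 (Zolotarev) agrees.

-1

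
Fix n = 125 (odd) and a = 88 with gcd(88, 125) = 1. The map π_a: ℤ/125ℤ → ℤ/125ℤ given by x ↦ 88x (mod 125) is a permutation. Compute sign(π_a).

Start at x=99: 99 → 87 → 31 → 103 → 64 → 7 → 116 → … (one orbit).
Cycle lengths of π_88 on ℤ/125ℤ: [100, 20, 4, 1]; 4 cycles in total.
sign(π) = (−1)^{n − #cycles} = (−1)^{125−4} = (−1)^121 = -1.
Zolotarev: (88|125) = -1, matching the cycle-count sign.

-1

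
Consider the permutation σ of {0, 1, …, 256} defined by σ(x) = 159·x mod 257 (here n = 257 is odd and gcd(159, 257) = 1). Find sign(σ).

+1

Start at x=187: 187 → 178 → 32 → 205 → 213 → 200 → 189 → … (one orbit).
3 cycles of lengths [128, 128, 1].
Σ(ℓ_i−1) = 257−3 = 254; sign = (−1)^254 = +1.
The Jacobi symbol (159|257) = +1 (Zolotarev) agrees.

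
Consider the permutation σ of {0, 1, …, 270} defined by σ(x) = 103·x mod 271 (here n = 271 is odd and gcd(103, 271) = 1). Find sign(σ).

+1

Start at x=57: 57 → 180 → 112 → 154 → 144 → 198 → 69 → … (one orbit).
Cycle type of π: 135×2 + 1; total 3 cycles.
sign(π) = (−1)^{n − #cycles} = (−1)^{271−3} = (−1)^268 = +1.
Zolotarev: (103|271) = +1, matching the cycle-count sign.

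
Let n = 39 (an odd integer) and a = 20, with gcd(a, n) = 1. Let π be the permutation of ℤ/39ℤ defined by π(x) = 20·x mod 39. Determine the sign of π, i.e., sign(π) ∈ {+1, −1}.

+1

Trace 32: π^k(32) = [32, 16, 8, 4, 2, 1, 20] for k=0..6.
Cycle lengths of π_20 on ℤ/39ℤ: [12, 12, 12, 2, 1]; 5 cycles in total.
39 − 5 = 34 transpositions; sign(π) = (−1)^34 = +1.
The Jacobi symbol (20|39) = +1 (Zolotarev) agrees.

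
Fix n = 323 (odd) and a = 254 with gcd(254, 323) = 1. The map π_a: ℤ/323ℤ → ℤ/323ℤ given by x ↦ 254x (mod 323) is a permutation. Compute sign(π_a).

Orbit of 254 under x↦254x: [254, 239, 305, 273, 220, 1]… (length divides ord_323(254)).
Cycle lengths of π_254 on ℤ/323ℤ: [6, 6, 6, 6, 6, 6, 6, 6, 6, 6, 6, 6, 6, 6, 6, 6, 6, 6, 6, 6, 6, 6, 6, 6, 6, 6, 6, 6, 6, 6, 6, 6, 6, 6, 6, 6, 6, 6, 6, 6, 6, 6, 6, 6, 6, 6, 6, 6, 3, 3, 3, 3, 3, 3, 2, 2, 2, 2, 2, 2, 2, 2, 1]; 63 cycles in total.
n − c = 323 − 63 = 260; sign = (−1)^260 = +1.
The Jacobi symbol (254|323) = +1 (Zolotarev) agrees.

+1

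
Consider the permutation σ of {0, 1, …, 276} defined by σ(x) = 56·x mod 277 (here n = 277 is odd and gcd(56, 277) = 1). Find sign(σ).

-1

Orbit of 82 under x↦56x: [82, 160, 96, 113, 234, 85, 51]… (length divides ord_277(56)).
Cycle type of π: 276 + 1; total 2 cycles.
277 − 2 = 275 transpositions; sign(π) = (−1)^275 = -1.
(56|277)_J = -1 (Zolotarev's lemma cross-check).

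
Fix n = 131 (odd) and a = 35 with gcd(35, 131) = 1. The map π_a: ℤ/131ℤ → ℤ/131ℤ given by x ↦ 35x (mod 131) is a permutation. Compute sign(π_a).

Start at x=114: 114 → 60 → 4 → 9 → 53 → 21 → 80 → … (one orbit).
3 cycles of lengths [65, 65, 1].
sign(π) = (−1)^{n − #cycles} = (−1)^{131−3} = (−1)^128 = +1.
Zolotarev: (35|131) = +1, matching the cycle-count sign.

+1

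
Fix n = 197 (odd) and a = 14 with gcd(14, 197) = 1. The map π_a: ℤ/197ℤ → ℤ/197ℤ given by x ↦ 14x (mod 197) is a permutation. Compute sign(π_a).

-1

Trace 183: π^k(183) = [183, 1, 14, 196] for k=0..3.
Cycle lengths of π_14 on ℤ/197ℤ: [4, 4, 4, 4, 4, 4, 4, 4, 4, 4, 4, 4, 4, 4, 4, 4, 4, 4, 4, 4, 4, 4, 4, 4, 4, 4, 4, 4, 4, 4, 4, 4, 4, 4, 4, 4, 4, 4, 4, 4, 4, 4, 4, 4, 4, 4, 4, 4, 4, 1]; 50 cycles in total.
n − c = 197 − 50 = 147; sign = (−1)^147 = -1.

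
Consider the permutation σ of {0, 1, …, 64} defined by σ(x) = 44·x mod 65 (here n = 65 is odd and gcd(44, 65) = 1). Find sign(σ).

-1

Orbit of 44 under x↦44x: [44, 51, 34, 1]… (length divides ord_65(44)).
Cycle type of π: 4×15 + 2×2 + 1; total 18 cycles.
With 18 cycles on 65 points, sign = (−1)^{65−18} = -1.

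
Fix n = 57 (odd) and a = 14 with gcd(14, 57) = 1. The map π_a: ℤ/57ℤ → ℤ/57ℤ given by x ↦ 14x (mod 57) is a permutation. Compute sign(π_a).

Orbit of 4 under x↦14x: [4, 56, 43, 32, 49, 2, 28]… (length divides ord_57(14)).
5 cycles of lengths [18, 18, 18, 2, 1].
n − c = 57 − 5 = 52; sign = (−1)^52 = +1.
(14|57)_J = +1 (Zolotarev's lemma cross-check).

+1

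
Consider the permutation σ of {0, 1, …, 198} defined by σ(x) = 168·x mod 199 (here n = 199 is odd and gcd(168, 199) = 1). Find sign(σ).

Start at x=158: 158 → 77 → 1 → 168 → 165 → 59 → 161 → … (one orbit).
π_168 has 2 disjoint cycles with lengths [198, 1] on {0,…,198}.
With 2 cycles on 199 points, sign = (−1)^{199−2} = -1.

-1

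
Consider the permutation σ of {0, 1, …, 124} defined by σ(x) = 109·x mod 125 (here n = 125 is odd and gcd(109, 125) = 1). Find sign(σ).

Trace 56: π^k(56) = [56, 104, 86, 124, 16, 119, 96] for k=0..6.
Cycle lengths of π_109 on ℤ/125ℤ: [50, 50, 10, 10, 2, 2, 1]; 7 cycles in total.
Σ(ℓ_i−1) = 125−7 = 118; sign = (−1)^118 = +1.

+1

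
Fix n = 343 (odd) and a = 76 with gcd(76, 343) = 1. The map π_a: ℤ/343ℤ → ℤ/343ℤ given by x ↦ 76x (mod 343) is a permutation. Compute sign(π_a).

-1

Trace 34: π^k(34) = [34, 183, 188, 225, 293, 316, 6] for k=0..6.
Decompose π into cycles: lengths [98, 98, 98, 14, 14, 14, 2, 2, 2, 1] (10 cycles, including the fixed point 0).
10 cycles on 343: each ℓ→(−1)^(ℓ−1), product (−1)^333 = -1.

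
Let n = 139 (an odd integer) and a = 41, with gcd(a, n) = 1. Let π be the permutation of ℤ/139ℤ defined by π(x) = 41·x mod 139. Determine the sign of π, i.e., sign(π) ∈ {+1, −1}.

+1

Orbit of 136 under x↦41x: [136, 16, 100, 69, 49, 63, 81]… (length divides ord_139(41)).
Decompose π into cycles: lengths [69, 69, 1] (3 cycles, including the fixed point 0).
With 3 cycles on 139 points, sign = (−1)^{139−3} = +1.
Zolotarev: (41|139) = +1, matching the cycle-count sign.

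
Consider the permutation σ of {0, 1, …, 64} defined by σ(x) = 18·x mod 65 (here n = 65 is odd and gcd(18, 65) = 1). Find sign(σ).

+1

Trace 18: π^k(18) = [18, 64, 47, 1] for k=0..3.
π_18 has 17 disjoint cycles with lengths [4, 4, 4, 4, 4, 4, 4, 4, 4, 4, 4, 4, 4, 4, 4, 4, 1] on {0,…,64}.
n − c = 65 − 17 = 48; sign = (−1)^48 = +1.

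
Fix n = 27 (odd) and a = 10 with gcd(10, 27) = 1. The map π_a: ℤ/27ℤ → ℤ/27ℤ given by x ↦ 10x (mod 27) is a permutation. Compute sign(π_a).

Start at x=1: 1 → 10 → 19 → 1 (one orbit).
Cycle lengths of π_10 on ℤ/27ℤ: [3, 3, 3, 3, 3, 3, 1, 1, 1, 1, 1, 1, 1, 1, 1]; 15 cycles in total.
27 − 15 = 12 transpositions; sign(π) = (−1)^12 = +1.
Check: (10/27) = +1 by Zolotarev.

+1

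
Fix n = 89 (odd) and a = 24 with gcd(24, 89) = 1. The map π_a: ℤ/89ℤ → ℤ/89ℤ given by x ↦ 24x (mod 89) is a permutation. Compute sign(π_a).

-1

Start at x=10: 10 → 62 → 64 → 23 → 18 → 76 → 44 → … (one orbit).
2 cycles of lengths [88, 1].
With 2 cycles on 89 points, sign = (−1)^{89−2} = -1.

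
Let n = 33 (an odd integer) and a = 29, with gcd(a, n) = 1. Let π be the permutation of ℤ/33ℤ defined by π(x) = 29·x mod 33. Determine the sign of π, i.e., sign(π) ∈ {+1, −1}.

+1

Start at x=17: 17 → 31 → 8 → 1 → 29 → 16 → 2 → … (one orbit).
The orbit structure of x ↦ 29x mod 33: 5 orbits of sizes [10, 10, 10, 2, 1].
sign(π) = (−1)^{n − #cycles} = (−1)^{33−5} = (−1)^28 = +1.
(29|33)_J = +1 (Zolotarev's lemma cross-check).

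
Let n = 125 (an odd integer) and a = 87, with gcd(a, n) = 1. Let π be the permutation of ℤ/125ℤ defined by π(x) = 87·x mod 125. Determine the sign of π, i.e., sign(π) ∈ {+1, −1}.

Orbit of 49 under x↦87x: [49, 13, 6, 22, 39, 18, 66]… (length divides ord_125(87)).
The orbit structure of x ↦ 87x mod 125: 4 orbits of sizes [100, 20, 4, 1].
Σ(ℓ_i−1) = 125−4 = 121; sign = (−1)^121 = -1.

-1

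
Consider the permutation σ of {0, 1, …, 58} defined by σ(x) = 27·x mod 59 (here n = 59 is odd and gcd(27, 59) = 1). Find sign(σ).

Orbit of 28 under x↦27x: [28, 48, 57, 5, 17, 46, 3]… (length divides ord_59(27)).
The orbit structure of x ↦ 27x mod 59: 3 orbits of sizes [29, 29, 1].
59 − 3 = 56 transpositions; sign(π) = (−1)^56 = +1.

+1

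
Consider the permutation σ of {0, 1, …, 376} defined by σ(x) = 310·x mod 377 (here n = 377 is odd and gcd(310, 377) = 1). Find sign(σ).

Trace 262: π^k(262) = [262, 165, 255, 257, 123, 53, 219] for k=0..6.
Cycle type of π: 84×4 + 12 + 7×4 + 1; total 10 cycles.
377 − 10 = 367 transpositions; sign(π) = (−1)^367 = -1.

-1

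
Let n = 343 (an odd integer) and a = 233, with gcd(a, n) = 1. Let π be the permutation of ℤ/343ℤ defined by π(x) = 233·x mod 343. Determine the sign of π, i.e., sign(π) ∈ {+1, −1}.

Start at x=242: 242 → 134 → 9 → 39 → 169 → 275 → 277 → … (one orbit).
π_233 has 7 disjoint cycles with lengths [147, 147, 21, 21, 3, 3, 1] on {0,…,342}.
7 cycles on 343: each ℓ→(−1)^(ℓ−1), product (−1)^336 = +1.

+1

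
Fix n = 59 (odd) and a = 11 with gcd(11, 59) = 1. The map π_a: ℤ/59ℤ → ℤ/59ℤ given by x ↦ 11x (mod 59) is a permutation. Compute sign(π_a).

-1

Trace 11: π^k(11) = [11, 3, 33, 9, 40, 27, 2] for k=0..6.
π_11 has 2 disjoint cycles with lengths [58, 1] on {0,…,58}.
Σ(ℓ_i−1) = 59−2 = 57; sign = (−1)^57 = -1.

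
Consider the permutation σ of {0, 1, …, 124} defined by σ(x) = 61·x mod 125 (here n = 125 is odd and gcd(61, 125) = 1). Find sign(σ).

+1

Start at x=21: 21 → 31 → 16 → 101 → 36 → 71 → 81 → … (one orbit).
Cycle type of π: 25×4 + 5×4 + 1×5; total 13 cycles.
sign(π) = (−1)^{n − #cycles} = (−1)^{125−13} = (−1)^112 = +1.
Check: (61/125) = +1 by Zolotarev.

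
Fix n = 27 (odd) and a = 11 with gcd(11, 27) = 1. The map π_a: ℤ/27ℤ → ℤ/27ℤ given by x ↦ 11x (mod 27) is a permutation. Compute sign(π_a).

-1

Orbit of 10 under x↦11x: [10, 2, 22, 26, 16, 14, 19]… (length divides ord_27(11)).
Cycle lengths of π_11 on ℤ/27ℤ: [18, 6, 2, 1]; 4 cycles in total.
27 − 4 = 23 transpositions; sign(π) = (−1)^23 = -1.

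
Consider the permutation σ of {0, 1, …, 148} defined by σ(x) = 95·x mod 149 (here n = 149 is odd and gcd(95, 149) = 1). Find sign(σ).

+1

Trace 129: π^k(129) = [129, 37, 88, 16, 30, 19, 17] for k=0..6.
The orbit structure of x ↦ 95x mod 149: 5 orbits of sizes [37, 37, 37, 37, 1].
sign(π) = (−1)^{n − #cycles} = (−1)^{149−5} = (−1)^144 = +1.
Zolotarev: (95|149) = +1, matching the cycle-count sign.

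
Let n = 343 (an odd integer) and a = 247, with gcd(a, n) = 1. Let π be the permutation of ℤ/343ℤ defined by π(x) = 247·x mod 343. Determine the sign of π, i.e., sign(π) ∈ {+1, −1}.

Trace 282: π^k(282) = [282, 25, 1, 247, 298, 204, 310] for k=0..6.
The orbit structure of x ↦ 247x mod 343: 7 orbits of sizes [147, 147, 21, 21, 3, 3, 1].
7 cycles on 343: each ℓ→(−1)^(ℓ−1), product (−1)^336 = +1.
Check: (247/343) = +1 by Zolotarev.

+1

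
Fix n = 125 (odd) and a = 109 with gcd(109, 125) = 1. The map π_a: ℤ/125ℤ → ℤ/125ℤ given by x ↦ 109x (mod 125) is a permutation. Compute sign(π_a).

Trace 69: π^k(69) = [69, 21, 39, 1, 109, 6, 29] for k=0..6.
The orbit structure of x ↦ 109x mod 125: 7 orbits of sizes [50, 50, 10, 10, 2, 2, 1].
n − c = 125 − 7 = 118; sign = (−1)^118 = +1.
Zolotarev: (109|125) = +1, matching the cycle-count sign.

+1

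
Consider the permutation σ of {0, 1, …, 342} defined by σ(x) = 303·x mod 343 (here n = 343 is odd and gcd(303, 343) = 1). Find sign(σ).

+1

Start at x=134: 134 → 128 → 25 → 29 → 212 → 95 → 316 → … (one orbit).
The orbit structure of x ↦ 303x mod 343: 7 orbits of sizes [147, 147, 21, 21, 3, 3, 1].
Σ(ℓ_i−1) = 343−7 = 336; sign = (−1)^336 = +1.
Via Zolotarev, sign(π_{303}) = (303|343) = +1.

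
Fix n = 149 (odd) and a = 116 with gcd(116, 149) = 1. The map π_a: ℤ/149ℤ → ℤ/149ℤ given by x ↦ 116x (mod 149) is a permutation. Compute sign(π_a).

Trace 113: π^k(113) = [113, 145, 132, 114, 112, 29, 86] for k=0..6.
The orbit structure of x ↦ 116x mod 149: 3 orbits of sizes [74, 74, 1].
n − c = 149 − 3 = 146; sign = (−1)^146 = +1.

+1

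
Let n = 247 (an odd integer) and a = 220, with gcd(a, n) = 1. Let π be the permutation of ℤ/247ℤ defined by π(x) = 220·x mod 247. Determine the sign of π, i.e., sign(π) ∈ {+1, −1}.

Start at x=64: 64 → 1 → 220 → 235 → 77 → 144 → 64 (one orbit).
Cycle lengths of π_220 on ℤ/247ℤ: [6, 6, 6, 6, 6, 6, 6, 6, 6, 6, 6, 6, 6, 6, 6, 6, 6, 6, 6, 6, 6, 6, 6, 6, 6, 6, 6, 6, 6, 6, 6, 6, 6, 6, 6, 6, 3, 3, 3, 3, 3, 3, 2, 2, 2, 2, 2, 2, 1]; 49 cycles in total.
With 49 cycles on 247 points, sign = (−1)^{247−49} = +1.
Check: (220/247) = +1 by Zolotarev.

+1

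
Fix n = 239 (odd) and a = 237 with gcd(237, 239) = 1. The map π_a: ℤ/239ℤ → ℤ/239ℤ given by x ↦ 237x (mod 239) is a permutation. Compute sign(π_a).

-1

Trace 236: π^k(236) = [236, 6, 227, 24, 191, 96, 47] for k=0..6.
Cycle lengths of π_237 on ℤ/239ℤ: [238, 1]; 2 cycles in total.
2 cycles on 239: each ℓ→(−1)^(ℓ−1), product (−1)^237 = -1.
Via Zolotarev, sign(π_{237}) = (237|239) = -1.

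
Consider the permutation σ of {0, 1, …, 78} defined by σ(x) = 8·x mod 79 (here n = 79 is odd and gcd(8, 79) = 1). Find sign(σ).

+1

Trace 67: π^k(67) = [67, 62, 22, 18, 65, 46, 52] for k=0..6.
π_8 has 7 disjoint cycles with lengths [13, 13, 13, 13, 13, 13, 1] on {0,…,78}.
sign(π) = (−1)^{n − #cycles} = (−1)^{79−7} = (−1)^72 = +1.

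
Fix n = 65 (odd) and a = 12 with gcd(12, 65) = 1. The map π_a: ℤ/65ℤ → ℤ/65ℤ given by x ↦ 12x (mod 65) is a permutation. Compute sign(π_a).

-1

Orbit of 38 under x↦12x: [38, 1, 12, 14]… (length divides ord_65(12)).
Cycle lengths of π_12 on ℤ/65ℤ: [4, 4, 4, 4, 4, 4, 4, 4, 4, 4, 4, 4, 4, 2, 2, 2, 2, 2, 2, 1]; 20 cycles in total.
Σ(ℓ_i−1) = 65−20 = 45; sign = (−1)^45 = -1.
Check: (12/65) = -1 by Zolotarev.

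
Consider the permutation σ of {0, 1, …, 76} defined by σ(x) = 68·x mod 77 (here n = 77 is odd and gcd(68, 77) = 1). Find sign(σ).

+1

Start at x=37: 37 → 52 → 71 → 54 → 53 → 62 → 58 → … (one orbit).
π_68 has 5 disjoint cycles with lengths [30, 30, 10, 6, 1] on {0,…,76}.
With 5 cycles on 77 points, sign = (−1)^{77−5} = +1.
Zolotarev: (68|77) = +1, matching the cycle-count sign.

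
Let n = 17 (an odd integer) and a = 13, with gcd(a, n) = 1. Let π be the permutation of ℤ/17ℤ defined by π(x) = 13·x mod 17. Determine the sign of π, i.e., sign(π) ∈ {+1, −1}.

+1

Trace 13: π^k(13) = [13, 16, 4, 1] for k=0..3.
5 cycles of lengths [4, 4, 4, 4, 1].
n − c = 17 − 5 = 12; sign = (−1)^12 = +1.
Check: (13/17) = +1 by Zolotarev.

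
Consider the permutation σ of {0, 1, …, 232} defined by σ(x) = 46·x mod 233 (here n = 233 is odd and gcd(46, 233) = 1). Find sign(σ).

+1

Orbit of 71 under x↦46x: [71, 4, 184, 76, 1, 46, 19]… (length divides ord_233(46)).
Decompose π into cycles: lengths [29, 29, 29, 29, 29, 29, 29, 29, 1] (9 cycles, including the fixed point 0).
Σ(ℓ_i−1) = 233−9 = 224; sign = (−1)^224 = +1.
(46|233)_J = +1 (Zolotarev's lemma cross-check).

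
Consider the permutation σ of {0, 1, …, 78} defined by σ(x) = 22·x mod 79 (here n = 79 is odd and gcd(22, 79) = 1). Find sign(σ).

+1

Orbit of 65 under x↦22x: [65, 8, 18, 1, 22, 10, 62]… (length divides ord_79(22)).
Cycle lengths of π_22 on ℤ/79ℤ: [13, 13, 13, 13, 13, 13, 1]; 7 cycles in total.
n − c = 79 − 7 = 72; sign = (−1)^72 = +1.
Zolotarev: (22|79) = +1, matching the cycle-count sign.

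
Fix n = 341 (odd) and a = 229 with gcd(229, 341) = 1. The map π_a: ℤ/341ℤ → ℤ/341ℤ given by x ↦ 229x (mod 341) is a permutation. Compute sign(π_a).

-1

Trace 243: π^k(243) = [243, 64, 334, 102, 170, 56, 207] for k=0..6.
π_229 has 14 disjoint cycles with lengths [30, 30, 30, 30, 30, 30, 30, 30, 30, 30, 30, 5, 5, 1] on {0,…,340}.
Σ(ℓ_i−1) = 341−14 = 327; sign = (−1)^327 = -1.
(229|341)_J = -1 (Zolotarev's lemma cross-check).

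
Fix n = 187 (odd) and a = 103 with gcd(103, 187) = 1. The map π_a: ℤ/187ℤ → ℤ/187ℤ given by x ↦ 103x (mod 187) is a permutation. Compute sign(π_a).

Start at x=137: 137 → 86 → 69 → 1 → 103 → 137 (one orbit).
Cycle lengths of π_103 on ℤ/187ℤ: [5, 5, 5, 5, 5, 5, 5, 5, 5, 5, 5, 5, 5, 5, 5, 5, 5, 5, 5, 5, 5, 5, 5, 5, 5, 5, 5, 5, 5, 5, 5, 5, 5, 5, 1, 1, 1, 1, 1, 1, 1, 1, 1, 1, 1, 1, 1, 1, 1, 1, 1]; 51 cycles in total.
187 − 51 = 136 transpositions; sign(π) = (−1)^136 = +1.
Check: (103/187) = +1 by Zolotarev.

+1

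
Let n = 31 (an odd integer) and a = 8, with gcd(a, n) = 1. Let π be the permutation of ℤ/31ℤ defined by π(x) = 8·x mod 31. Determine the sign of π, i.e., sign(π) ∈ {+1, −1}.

+1

Trace 16: π^k(16) = [16, 4, 1, 8, 2] for k=0..4.
7 cycles of lengths [5, 5, 5, 5, 5, 5, 1].
7 cycles on 31: each ℓ→(−1)^(ℓ−1), product (−1)^24 = +1.
(8|31)_J = +1 (Zolotarev's lemma cross-check).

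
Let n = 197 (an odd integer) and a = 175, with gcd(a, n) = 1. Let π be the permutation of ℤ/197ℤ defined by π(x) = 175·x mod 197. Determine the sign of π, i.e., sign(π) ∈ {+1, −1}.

Start at x=88: 88 → 34 → 40 → 105 → 54 → 191 → 132 → … (one orbit).
π_175 has 5 disjoint cycles with lengths [49, 49, 49, 49, 1] on {0,…,196}.
sign(π) = (−1)^{n − #cycles} = (−1)^{197−5} = (−1)^192 = +1.

+1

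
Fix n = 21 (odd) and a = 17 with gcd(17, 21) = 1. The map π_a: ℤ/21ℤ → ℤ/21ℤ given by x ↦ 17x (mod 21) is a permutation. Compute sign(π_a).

Trace 16: π^k(16) = [16, 20, 4, 5, 1, 17] for k=0..5.
Decompose π into cycles: lengths [6, 6, 6, 2, 1] (5 cycles, including the fixed point 0).
Σ(ℓ_i−1) = 21−5 = 16; sign = (−1)^16 = +1.
Via Zolotarev, sign(π_{17}) = (17|21) = +1.

+1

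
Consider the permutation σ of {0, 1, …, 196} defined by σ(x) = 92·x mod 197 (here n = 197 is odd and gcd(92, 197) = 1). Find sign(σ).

Trace 61: π^k(61) = [61, 96, 164, 116, 34, 173, 156] for k=0..6.
3 cycles of lengths [98, 98, 1].
3 cycles on 197: each ℓ→(−1)^(ℓ−1), product (−1)^194 = +1.
Zolotarev: (92|197) = +1, matching the cycle-count sign.

+1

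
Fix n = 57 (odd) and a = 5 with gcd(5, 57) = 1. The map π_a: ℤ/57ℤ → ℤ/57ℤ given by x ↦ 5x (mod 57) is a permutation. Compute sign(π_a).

-1

Orbit of 28 under x↦5x: [28, 26, 16, 23, 1, 5, 25]… (length divides ord_57(5)).
6 cycles of lengths [18, 18, 9, 9, 2, 1].
sign(π) = (−1)^{n − #cycles} = (−1)^{57−6} = (−1)^51 = -1.
(5|57)_J = -1 (Zolotarev's lemma cross-check).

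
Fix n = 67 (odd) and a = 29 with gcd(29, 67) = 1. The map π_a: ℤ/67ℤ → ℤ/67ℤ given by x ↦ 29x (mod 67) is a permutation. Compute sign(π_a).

+1

Orbit of 29 under x↦29x: [29, 37, 1]… (length divides ord_67(29)).
π_29 has 23 disjoint cycles with lengths [3, 3, 3, 3, 3, 3, 3, 3, 3, 3, 3, 3, 3, 3, 3, 3, 3, 3, 3, 3, 3, 3, 1] on {0,…,66}.
n − c = 67 − 23 = 44; sign = (−1)^44 = +1.
The Jacobi symbol (29|67) = +1 (Zolotarev) agrees.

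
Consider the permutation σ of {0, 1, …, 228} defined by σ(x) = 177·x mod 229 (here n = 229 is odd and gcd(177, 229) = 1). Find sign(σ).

Trace 114: π^k(114) = [114, 26, 22, 1, 177, 185, 227] for k=0..6.
Cycle type of π: 76×3 + 1; total 4 cycles.
sign(π) = (−1)^{n − #cycles} = (−1)^{229−4} = (−1)^225 = -1.
Zolotarev: (177|229) = -1, matching the cycle-count sign.

-1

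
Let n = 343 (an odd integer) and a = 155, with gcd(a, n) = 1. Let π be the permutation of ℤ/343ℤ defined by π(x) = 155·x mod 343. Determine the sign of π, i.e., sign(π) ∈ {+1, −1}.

+1

Trace 253: π^k(253) = [253, 113, 22, 323, 330, 43, 148] for k=0..6.
The orbit structure of x ↦ 155x mod 343: 19 orbits of sizes [49, 49, 49, 49, 49, 49, 7, 7, 7, 7, 7, 7, 1, 1, 1, 1, 1, 1, 1].
With 19 cycles on 343 points, sign = (−1)^{343−19} = +1.
(155|343)_J = +1 (Zolotarev's lemma cross-check).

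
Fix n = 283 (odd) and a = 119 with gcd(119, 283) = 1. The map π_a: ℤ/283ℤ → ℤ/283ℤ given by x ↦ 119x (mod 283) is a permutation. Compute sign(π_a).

-1

Orbit of 35 under x↦119x: [35, 203, 102, 252, 273, 225, 173]… (length divides ord_283(119)).
Decompose π into cycles: lengths [282, 1] (2 cycles, including the fixed point 0).
283 − 2 = 281 transpositions; sign(π) = (−1)^281 = -1.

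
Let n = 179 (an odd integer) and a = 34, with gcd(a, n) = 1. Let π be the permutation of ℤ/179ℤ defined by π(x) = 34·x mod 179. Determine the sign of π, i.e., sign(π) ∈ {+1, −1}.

Trace 150: π^k(150) = [150, 88, 128, 56, 114, 117, 40] for k=0..6.
2 cycles of lengths [178, 1].
179 − 2 = 177 transpositions; sign(π) = (−1)^177 = -1.
(34|179)_J = -1 (Zolotarev's lemma cross-check).

-1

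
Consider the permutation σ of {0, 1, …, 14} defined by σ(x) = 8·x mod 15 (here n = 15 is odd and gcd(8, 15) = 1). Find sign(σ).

Orbit of 8 under x↦8x: [8, 4, 2, 1]… (length divides ord_15(8)).
Cycle type of π: 4×3 + 2 + 1; total 5 cycles.
5 cycles on 15: each ℓ→(−1)^(ℓ−1), product (−1)^10 = +1.

+1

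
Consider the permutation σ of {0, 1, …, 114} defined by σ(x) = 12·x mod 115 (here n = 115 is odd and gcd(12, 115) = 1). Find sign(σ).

-1

Start at x=13: 13 → 41 → 32 → 39 → 8 → 96 → 2 → … (one orbit).
π_12 has 6 disjoint cycles with lengths [44, 44, 11, 11, 4, 1] on {0,…,114}.
n − c = 115 − 6 = 109; sign = (−1)^109 = -1.
Zolotarev: (12|115) = -1, matching the cycle-count sign.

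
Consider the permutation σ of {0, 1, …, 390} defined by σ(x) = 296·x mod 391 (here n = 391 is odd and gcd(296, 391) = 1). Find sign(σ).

Orbit of 151 under x↦296x: [151, 122, 140, 385, 179, 199, 254]… (length divides ord_391(296)).
5 cycles of lengths [176, 176, 22, 16, 1].
5 cycles on 391: each ℓ→(−1)^(ℓ−1), product (−1)^386 = +1.
Check: (296/391) = +1 by Zolotarev.

+1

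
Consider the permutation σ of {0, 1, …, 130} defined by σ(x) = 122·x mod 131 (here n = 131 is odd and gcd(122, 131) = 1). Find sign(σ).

Trace 61: π^k(61) = [61, 106, 94, 71, 16, 118, 117] for k=0..6.
The orbit structure of x ↦ 122x mod 131: 2 orbits of sizes [130, 1].
2 cycles on 131: each ℓ→(−1)^(ℓ−1), product (−1)^129 = -1.

-1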